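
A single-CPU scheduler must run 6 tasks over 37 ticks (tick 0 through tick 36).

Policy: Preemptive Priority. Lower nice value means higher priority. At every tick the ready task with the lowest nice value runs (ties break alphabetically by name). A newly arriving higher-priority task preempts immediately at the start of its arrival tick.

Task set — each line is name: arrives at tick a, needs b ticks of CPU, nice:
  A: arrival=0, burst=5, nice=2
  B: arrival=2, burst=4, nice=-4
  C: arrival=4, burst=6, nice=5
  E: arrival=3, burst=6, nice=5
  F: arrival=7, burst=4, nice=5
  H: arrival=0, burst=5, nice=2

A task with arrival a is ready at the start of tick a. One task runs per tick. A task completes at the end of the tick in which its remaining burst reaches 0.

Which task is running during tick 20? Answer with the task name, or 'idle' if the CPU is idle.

t=0: ready={A,H} → run A
t=1: ready={A,H} → run A
t=2: ready={A,B,H} → run B
t=3: ready={A,B,E,H} → run B
t=4: ready={A,B,C,E,H} → run B
t=5: ready={A,B,C,E,H} → run B
t=6: ready={A,C,E,H} → run A
t=7: ready={A,C,E,F,H} → run A
t=8: ready={A,C,E,F,H} → run A
t=9: ready={C,E,F,H} → run H
t=10: ready={C,E,F,H} → run H
t=11: ready={C,E,F,H} → run H
t=12: ready={C,E,F,H} → run H
t=13: ready={C,E,F,H} → run H
t=14: ready={C,E,F} → run C
t=15: ready={C,E,F} → run C
t=16: ready={C,E,F} → run C
t=17: ready={C,E,F} → run C
t=18: ready={C,E,F} → run C
t=19: ready={C,E,F} → run C
t=20: ready={E,F} → run E
t=21: ready={E,F} → run E
t=22: ready={E,F} → run E
t=23: ready={E,F} → run E
t=24: ready={E,F} → run E
t=25: ready={E,F} → run E
t=26: ready={F} → run F
t=27: ready={F} → run F
t=28: ready={F} → run F
t=29: ready={F} → run F
t=30: (idle)
t=31: (idle)
t=32: (idle)
t=33: (idle)
t=34: (idle)
t=35: (idle)
t=36: (idle)

running at tick 20 = E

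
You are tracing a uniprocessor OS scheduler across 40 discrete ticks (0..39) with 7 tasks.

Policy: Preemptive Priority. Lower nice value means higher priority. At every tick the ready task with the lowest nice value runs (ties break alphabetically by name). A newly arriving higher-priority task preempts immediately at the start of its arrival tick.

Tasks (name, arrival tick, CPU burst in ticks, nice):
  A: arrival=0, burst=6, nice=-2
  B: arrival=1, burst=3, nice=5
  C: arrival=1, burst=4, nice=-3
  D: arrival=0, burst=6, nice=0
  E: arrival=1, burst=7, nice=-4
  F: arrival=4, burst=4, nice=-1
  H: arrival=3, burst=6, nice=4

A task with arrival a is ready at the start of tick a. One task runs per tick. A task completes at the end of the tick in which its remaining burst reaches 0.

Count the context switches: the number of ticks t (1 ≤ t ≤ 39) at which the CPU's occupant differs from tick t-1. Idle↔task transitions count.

t=0: ready={A,D} → run A
t=1: ready={A,B,C,D,E} → run E
t=2: ready={A,B,C,D,E} → run E
t=3: ready={A,B,C,D,E,H} → run E
t=4: ready={A,B,C,D,E,F,H} → run E
t=5: ready={A,B,C,D,E,F,H} → run E
t=6: ready={A,B,C,D,E,F,H} → run E
t=7: ready={A,B,C,D,E,F,H} → run E
t=8: ready={A,B,C,D,F,H} → run C
t=9: ready={A,B,C,D,F,H} → run C
t=10: ready={A,B,C,D,F,H} → run C
t=11: ready={A,B,C,D,F,H} → run C
t=12: ready={A,B,D,F,H} → run A
t=13: ready={A,B,D,F,H} → run A
t=14: ready={A,B,D,F,H} → run A
t=15: ready={A,B,D,F,H} → run A
t=16: ready={A,B,D,F,H} → run A
t=17: ready={B,D,F,H} → run F
t=18: ready={B,D,F,H} → run F
t=19: ready={B,D,F,H} → run F
t=20: ready={B,D,F,H} → run F
t=21: ready={B,D,H} → run D
t=22: ready={B,D,H} → run D
t=23: ready={B,D,H} → run D
t=24: ready={B,D,H} → run D
t=25: ready={B,D,H} → run D
t=26: ready={B,D,H} → run D
t=27: ready={B,H} → run H
t=28: ready={B,H} → run H
t=29: ready={B,H} → run H
t=30: ready={B,H} → run H
t=31: ready={B,H} → run H
t=32: ready={B,H} → run H
t=33: ready={B} → run B
t=34: ready={B} → run B
t=35: ready={B} → run B
t=36: (idle)
t=37: (idle)
t=38: (idle)
t=39: (idle)

context switches = 8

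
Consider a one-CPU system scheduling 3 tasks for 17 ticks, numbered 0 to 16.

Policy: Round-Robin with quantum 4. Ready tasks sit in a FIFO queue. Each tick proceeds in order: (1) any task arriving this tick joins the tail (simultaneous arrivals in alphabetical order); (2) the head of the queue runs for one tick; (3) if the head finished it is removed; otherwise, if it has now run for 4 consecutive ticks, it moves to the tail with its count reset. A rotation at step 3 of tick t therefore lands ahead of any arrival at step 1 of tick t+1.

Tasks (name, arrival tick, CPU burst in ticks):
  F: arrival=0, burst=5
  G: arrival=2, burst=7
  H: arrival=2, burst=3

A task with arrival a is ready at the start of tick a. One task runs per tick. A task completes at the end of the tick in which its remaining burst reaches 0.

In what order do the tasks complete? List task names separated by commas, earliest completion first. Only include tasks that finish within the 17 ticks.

t=0: queue=[F] q_used=0 → run F
t=1: queue=[F] q_used=1 → run F
t=2: queue=[F,G,H] q_used=2 → run F
t=3: queue=[F,G,H] q_used=3 → run F
t=4: queue=[G,H,F] q_used=0 → run G
t=5: queue=[G,H,F] q_used=1 → run G
t=6: queue=[G,H,F] q_used=2 → run G
t=7: queue=[G,H,F] q_used=3 → run G
t=8: queue=[H,F,G] q_used=0 → run H
t=9: queue=[H,F,G] q_used=1 → run H
t=10: queue=[H,F,G] q_used=2 → run H
t=11: queue=[F,G] q_used=0 → run F
t=12: queue=[G] q_used=0 → run G
t=13: queue=[G] q_used=1 → run G
t=14: queue=[G] q_used=2 → run G
t=15: (idle)
t=16: (idle)

completion order = H, F, G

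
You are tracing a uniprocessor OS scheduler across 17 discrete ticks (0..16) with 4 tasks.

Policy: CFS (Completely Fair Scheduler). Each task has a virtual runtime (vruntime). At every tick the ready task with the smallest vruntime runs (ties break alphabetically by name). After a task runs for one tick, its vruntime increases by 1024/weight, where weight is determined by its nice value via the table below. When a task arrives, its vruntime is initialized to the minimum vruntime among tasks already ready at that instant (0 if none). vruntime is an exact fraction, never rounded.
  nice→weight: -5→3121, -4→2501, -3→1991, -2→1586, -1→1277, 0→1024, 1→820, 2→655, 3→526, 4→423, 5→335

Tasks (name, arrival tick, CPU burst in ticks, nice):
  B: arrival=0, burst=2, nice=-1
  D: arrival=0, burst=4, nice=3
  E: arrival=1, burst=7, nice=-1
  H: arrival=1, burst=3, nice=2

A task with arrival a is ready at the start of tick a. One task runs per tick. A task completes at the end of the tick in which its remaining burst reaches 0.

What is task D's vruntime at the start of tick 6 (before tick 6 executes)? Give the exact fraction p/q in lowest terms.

t=0: vr[B=0 D=0] → run B
t=1: vr[B=1024/1277 D=0 E=0 H=0] → run D
t=2: vr[B=1024/1277 D=512/263 E=0 H=0] → run E
t=3: vr[B=1024/1277 D=512/263 E=1024/1277 H=0] → run H
t=4: vr[B=1024/1277 D=512/263 E=1024/1277 H=1024/655] → run B
t=5: vr[D=512/263 E=1024/1277 H=1024/655] → run E
t=6: vr[D=512/263 E=2048/1277 H=1024/655] → run H
t=7: vr[D=512/263 E=2048/1277 H=2048/655] → run E
t=8: vr[D=512/263 E=3072/1277 H=2048/655] → run D
t=9: vr[D=1024/263 E=3072/1277 H=2048/655] → run E
t=10: vr[D=1024/263 E=4096/1277 H=2048/655] → run H
t=11: vr[D=1024/263 E=4096/1277] → run E
t=12: vr[D=1024/263 E=5120/1277] → run D
t=13: vr[D=1536/263 E=5120/1277] → run E
t=14: vr[D=1536/263 E=6144/1277] → run E
t=15: vr[D=1536/263] → run D
t=16: (idle)

vruntime(D, start of tick 6) = 512/263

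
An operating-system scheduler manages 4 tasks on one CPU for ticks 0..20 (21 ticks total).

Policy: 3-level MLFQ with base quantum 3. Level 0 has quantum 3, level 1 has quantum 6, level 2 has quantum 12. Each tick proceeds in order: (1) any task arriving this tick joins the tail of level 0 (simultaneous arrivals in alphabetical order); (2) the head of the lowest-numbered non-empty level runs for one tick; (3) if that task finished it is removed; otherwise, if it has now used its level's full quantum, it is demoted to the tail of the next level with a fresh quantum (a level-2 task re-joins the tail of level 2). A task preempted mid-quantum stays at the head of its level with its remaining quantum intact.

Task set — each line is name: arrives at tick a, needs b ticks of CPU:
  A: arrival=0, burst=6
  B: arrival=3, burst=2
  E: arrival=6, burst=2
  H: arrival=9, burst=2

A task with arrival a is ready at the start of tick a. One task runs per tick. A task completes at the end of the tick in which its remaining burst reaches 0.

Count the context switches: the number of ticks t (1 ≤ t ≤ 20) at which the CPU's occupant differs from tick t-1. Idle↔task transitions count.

context switches = 7

t=0: L0/L1/L2 = A/-/- → run A
t=1: L0/L1/L2 = A/-/- → run A
t=2: L0/L1/L2 = A/-/- → run A
t=3: L0/L1/L2 = B/A/- → run B
t=4: L0/L1/L2 = B/A/- → run B
t=5: L0/L1/L2 = -/A/- → run A
t=6: L0/L1/L2 = E/A/- → run E
t=7: L0/L1/L2 = E/A/- → run E
t=8: L0/L1/L2 = -/A/- → run A
t=9: L0/L1/L2 = H/A/- → run H
t=10: L0/L1/L2 = H/A/- → run H
t=11: L0/L1/L2 = -/A/- → run A
t=12: (idle)
t=13: (idle)
t=14: (idle)
t=15: (idle)
t=16: (idle)
t=17: (idle)
t=18: (idle)
t=19: (idle)
t=20: (idle)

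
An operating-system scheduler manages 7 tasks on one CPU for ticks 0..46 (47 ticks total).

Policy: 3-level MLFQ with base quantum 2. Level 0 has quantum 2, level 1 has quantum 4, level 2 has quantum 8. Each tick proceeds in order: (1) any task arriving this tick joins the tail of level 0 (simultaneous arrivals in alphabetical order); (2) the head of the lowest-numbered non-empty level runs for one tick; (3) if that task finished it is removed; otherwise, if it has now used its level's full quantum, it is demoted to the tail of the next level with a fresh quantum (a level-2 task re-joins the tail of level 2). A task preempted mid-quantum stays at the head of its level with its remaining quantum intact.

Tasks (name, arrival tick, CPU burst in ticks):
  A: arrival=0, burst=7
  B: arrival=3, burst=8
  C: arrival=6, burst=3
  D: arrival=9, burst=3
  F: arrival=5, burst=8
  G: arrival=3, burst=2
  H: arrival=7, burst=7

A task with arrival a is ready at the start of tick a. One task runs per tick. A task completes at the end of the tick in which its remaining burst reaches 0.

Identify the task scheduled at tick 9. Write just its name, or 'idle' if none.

running at tick 9 = C

t=0: L0/L1/L2 = A/-/- → run A
t=1: L0/L1/L2 = A/-/- → run A
t=2: L0/L1/L2 = -/A/- → run A
t=3: L0/L1/L2 = BG/A/- → run B
t=4: L0/L1/L2 = BG/A/- → run B
t=5: L0/L1/L2 = GF/AB/- → run G
t=6: L0/L1/L2 = GFC/AB/- → run G
t=7: L0/L1/L2 = FCH/AB/- → run F
t=8: L0/L1/L2 = FCH/AB/- → run F
t=9: L0/L1/L2 = CHD/ABF/- → run C
t=10: L0/L1/L2 = CHD/ABF/- → run C
t=11: L0/L1/L2 = HD/ABFC/- → run H
t=12: L0/L1/L2 = HD/ABFC/- → run H
t=13: L0/L1/L2 = D/ABFCH/- → run D
t=14: L0/L1/L2 = D/ABFCH/- → run D
t=15: L0/L1/L2 = -/ABFCHD/- → run A
t=16: L0/L1/L2 = -/ABFCHD/- → run A
t=17: L0/L1/L2 = -/ABFCHD/- → run A
t=18: L0/L1/L2 = -/BFCHD/A → run B
t=19: L0/L1/L2 = -/BFCHD/A → run B
t=20: L0/L1/L2 = -/BFCHD/A → run B
t=21: L0/L1/L2 = -/BFCHD/A → run B
t=22: L0/L1/L2 = -/FCHD/AB → run F
t=23: L0/L1/L2 = -/FCHD/AB → run F
t=24: L0/L1/L2 = -/FCHD/AB → run F
t=25: L0/L1/L2 = -/FCHD/AB → run F
t=26: L0/L1/L2 = -/CHD/ABF → run C
t=27: L0/L1/L2 = -/HD/ABF → run H
t=28: L0/L1/L2 = -/HD/ABF → run H
t=29: L0/L1/L2 = -/HD/ABF → run H
t=30: L0/L1/L2 = -/HD/ABF → run H
t=31: L0/L1/L2 = -/D/ABFH → run D
t=32: L0/L1/L2 = -/-/ABFH → run A
t=33: L0/L1/L2 = -/-/BFH → run B
t=34: L0/L1/L2 = -/-/BFH → run B
t=35: L0/L1/L2 = -/-/FH → run F
t=36: L0/L1/L2 = -/-/FH → run F
t=37: L0/L1/L2 = -/-/H → run H
t=38: (idle)
t=39: (idle)
t=40: (idle)
t=41: (idle)
t=42: (idle)
t=43: (idle)
t=44: (idle)
t=45: (idle)
t=46: (idle)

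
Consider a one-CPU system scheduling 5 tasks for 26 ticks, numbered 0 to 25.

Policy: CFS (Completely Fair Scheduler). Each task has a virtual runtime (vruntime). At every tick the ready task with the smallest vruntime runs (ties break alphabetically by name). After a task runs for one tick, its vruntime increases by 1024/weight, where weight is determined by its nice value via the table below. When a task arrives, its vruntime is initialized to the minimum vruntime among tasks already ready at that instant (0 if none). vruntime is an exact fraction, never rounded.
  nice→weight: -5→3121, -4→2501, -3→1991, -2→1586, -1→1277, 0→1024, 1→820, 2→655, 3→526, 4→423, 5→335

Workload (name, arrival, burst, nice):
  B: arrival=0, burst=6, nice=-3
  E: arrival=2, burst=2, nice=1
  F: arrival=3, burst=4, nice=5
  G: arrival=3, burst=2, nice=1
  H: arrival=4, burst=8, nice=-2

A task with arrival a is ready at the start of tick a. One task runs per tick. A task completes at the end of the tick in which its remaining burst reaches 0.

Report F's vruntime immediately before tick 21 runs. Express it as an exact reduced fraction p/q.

t=0: vr[B=0] → run B
t=1: vr[B=1024/1991] → run B
t=2: vr[B=2048/1991 E=2048/1991] → run B
t=3: vr[B=3072/1991 E=2048/1991 F=2048/1991 G=2048/1991] → run E
t=4: vr[B=3072/1991 E=929536/408155 F=2048/1991 G=2048/1991 H=2048/1991] → run F
t=5: vr[B=3072/1991 E=929536/408155 F=2724864/666985 G=2048/1991 H=2048/1991] → run G
t=6: vr[B=3072/1991 E=929536/408155 F=2724864/666985 G=929536/408155 H=2048/1991] → run H
t=7: vr[B=3072/1991 E=929536/408155 F=2724864/666985 G=929536/408155 H=2643456/1578863] → run B
t=8: vr[B=4096/1991 E=929536/408155 F=2724864/666985 G=929536/408155 H=2643456/1578863] → run H
t=9: vr[B=4096/1991 E=929536/408155 F=2724864/666985 G=929536/408155 H=3662848/1578863] → run B
t=10: vr[B=5120/1991 E=929536/408155 F=2724864/666985 G=929536/408155 H=3662848/1578863] → run E
t=11: vr[B=5120/1991 F=2724864/666985 G=929536/408155 H=3662848/1578863] → run G
t=12: vr[B=5120/1991 F=2724864/666985 H=3662848/1578863] → run H
t=13: vr[B=5120/1991 F=2724864/666985 H=4682240/1578863] → run B
t=14: vr[F=2724864/666985 H=4682240/1578863] → run H
t=15: vr[F=2724864/666985 H=5701632/1578863] → run H
t=16: vr[F=2724864/666985 H=6721024/1578863] → run F
t=17: vr[F=4763648/666985 H=6721024/1578863] → run H
t=18: vr[F=4763648/666985 H=7740416/1578863] → run H
t=19: vr[F=4763648/666985 H=8759808/1578863] → run H
t=20: vr[F=4763648/666985] → run F
t=21: vr[F=6802432/666985] → run F
t=22: (idle)
t=23: (idle)
t=24: (idle)
t=25: (idle)

vruntime(F, start of tick 21) = 6802432/666985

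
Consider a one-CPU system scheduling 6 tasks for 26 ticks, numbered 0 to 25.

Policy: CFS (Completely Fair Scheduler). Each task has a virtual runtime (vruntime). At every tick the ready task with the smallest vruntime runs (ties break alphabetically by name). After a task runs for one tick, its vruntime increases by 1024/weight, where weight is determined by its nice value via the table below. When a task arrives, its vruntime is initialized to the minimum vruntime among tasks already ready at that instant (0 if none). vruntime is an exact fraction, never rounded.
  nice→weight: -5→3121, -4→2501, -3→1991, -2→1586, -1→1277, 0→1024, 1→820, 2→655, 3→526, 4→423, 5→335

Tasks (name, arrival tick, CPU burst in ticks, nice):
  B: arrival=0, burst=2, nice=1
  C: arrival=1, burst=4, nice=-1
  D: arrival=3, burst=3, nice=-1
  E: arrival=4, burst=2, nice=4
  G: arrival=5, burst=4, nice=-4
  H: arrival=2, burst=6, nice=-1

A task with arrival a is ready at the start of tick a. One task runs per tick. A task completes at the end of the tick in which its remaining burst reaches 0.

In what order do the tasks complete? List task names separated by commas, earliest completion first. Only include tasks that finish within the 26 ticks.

completion order = B, G, D, C, E, H

t=0: vr[B=0] → run B
t=1: vr[B=256/205 C=256/205] → run B
t=2: vr[C=256/205 H=256/205] → run C
t=3: vr[C=536832/261785 D=256/205 H=256/205] → run D
t=4: vr[C=536832/261785 D=536832/261785 E=256/205 H=256/205] → run E
t=5: vr[C=536832/261785 D=536832/261785 E=318208/86715 G=256/205 H=256/205] → run G
t=6: vr[C=536832/261785 D=536832/261785 E=318208/86715 G=20736/12505 H=256/205] → run H
t=7: vr[C=536832/261785 D=536832/261785 E=318208/86715 G=20736/12505 H=536832/261785] → run G
t=8: vr[C=536832/261785 D=536832/261785 E=318208/86715 G=25856/12505 H=536832/261785] → run C
t=9: vr[C=746752/261785 D=536832/261785 E=318208/86715 G=25856/12505 H=536832/261785] → run D
t=10: vr[C=746752/261785 D=746752/261785 E=318208/86715 G=25856/12505 H=536832/261785] → run H
t=11: vr[C=746752/261785 D=746752/261785 E=318208/86715 G=25856/12505 H=746752/261785] → run G
t=12: vr[C=746752/261785 D=746752/261785 E=318208/86715 G=30976/12505 H=746752/261785] → run G
t=13: vr[C=746752/261785 D=746752/261785 E=318208/86715 H=746752/261785] → run C
t=14: vr[C=956672/261785 D=746752/261785 E=318208/86715 H=746752/261785] → run D
t=15: vr[C=956672/261785 E=318208/86715 H=746752/261785] → run H
t=16: vr[C=956672/261785 E=318208/86715 H=956672/261785] → run C
t=17: vr[E=318208/86715 H=956672/261785] → run H
t=18: vr[E=318208/86715 H=1166592/261785] → run E
t=19: vr[H=1166592/261785] → run H
t=20: vr[H=1376512/261785] → run H
t=21: (idle)
t=22: (idle)
t=23: (idle)
t=24: (idle)
t=25: (idle)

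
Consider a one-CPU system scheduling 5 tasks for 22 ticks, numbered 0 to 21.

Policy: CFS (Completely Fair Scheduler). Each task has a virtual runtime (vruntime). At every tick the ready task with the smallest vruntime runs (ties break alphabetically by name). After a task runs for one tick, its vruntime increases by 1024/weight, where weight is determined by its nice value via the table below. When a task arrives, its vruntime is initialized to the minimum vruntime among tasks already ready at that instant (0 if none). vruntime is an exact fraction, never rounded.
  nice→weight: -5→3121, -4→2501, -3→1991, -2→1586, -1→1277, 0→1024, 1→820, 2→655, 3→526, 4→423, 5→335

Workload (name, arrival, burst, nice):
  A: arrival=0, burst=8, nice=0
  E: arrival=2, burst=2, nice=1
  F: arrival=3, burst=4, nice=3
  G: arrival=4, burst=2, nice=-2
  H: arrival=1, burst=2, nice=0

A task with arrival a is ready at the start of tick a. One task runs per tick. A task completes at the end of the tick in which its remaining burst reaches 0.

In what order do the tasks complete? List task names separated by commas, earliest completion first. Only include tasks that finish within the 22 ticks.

t=0: vr[A=0] → run A
t=1: vr[A=1 H=1] → run A
t=2: vr[A=2 E=1 H=1] → run E
t=3: vr[A=2 E=461/205 F=1 H=1] → run F
t=4: vr[A=2 E=461/205 F=775/263 G=1 H=1] → run G
t=5: vr[A=2 E=461/205 F=775/263 G=1305/793 H=1] → run H
t=6: vr[A=2 E=461/205 F=775/263 G=1305/793 H=2] → run G
t=7: vr[A=2 E=461/205 F=775/263 H=2] → run A
t=8: vr[A=3 E=461/205 F=775/263 H=2] → run H
t=9: vr[A=3 E=461/205 F=775/263] → run E
t=10: vr[A=3 F=775/263] → run F
t=11: vr[A=3 F=1287/263] → run A
t=12: vr[A=4 F=1287/263] → run A
t=13: vr[A=5 F=1287/263] → run F
t=14: vr[A=5 F=1799/263] → run A
t=15: vr[A=6 F=1799/263] → run A
t=16: vr[A=7 F=1799/263] → run F
t=17: vr[A=7] → run A
t=18: (idle)
t=19: (idle)
t=20: (idle)
t=21: (idle)

completion order = G, H, E, F, A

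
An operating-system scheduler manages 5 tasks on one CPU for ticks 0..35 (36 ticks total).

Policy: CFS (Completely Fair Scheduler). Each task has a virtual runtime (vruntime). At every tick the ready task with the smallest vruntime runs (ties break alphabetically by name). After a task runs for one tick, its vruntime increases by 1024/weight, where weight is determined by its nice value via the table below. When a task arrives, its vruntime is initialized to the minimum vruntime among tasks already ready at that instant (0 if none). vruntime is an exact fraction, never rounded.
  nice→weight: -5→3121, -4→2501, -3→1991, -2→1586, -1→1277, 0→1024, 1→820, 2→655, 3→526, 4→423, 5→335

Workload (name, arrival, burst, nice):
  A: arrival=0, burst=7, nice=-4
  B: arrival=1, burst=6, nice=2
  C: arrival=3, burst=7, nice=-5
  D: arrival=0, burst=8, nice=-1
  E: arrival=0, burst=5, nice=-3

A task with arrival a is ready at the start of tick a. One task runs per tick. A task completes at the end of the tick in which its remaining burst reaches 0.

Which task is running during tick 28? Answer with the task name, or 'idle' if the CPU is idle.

running at tick 28 = B

t=0: vr[A=0 D=0 E=0] → run A
t=1: vr[A=1024/2501 B=0 D=0 E=0] → run B
t=2: vr[A=1024/2501 B=1024/655 D=0 E=0] → run D
t=3: vr[A=1024/2501 B=1024/655 C=0 D=1024/1277 E=0] → run C
t=4: vr[A=1024/2501 B=1024/655 C=1024/3121 D=1024/1277 E=0] → run E
t=5: vr[A=1024/2501 B=1024/655 C=1024/3121 D=1024/1277 E=1024/1991] → run C
t=6: vr[A=1024/2501 B=1024/655 C=2048/3121 D=1024/1277 E=1024/1991] → run A
t=7: vr[A=2048/2501 B=1024/655 C=2048/3121 D=1024/1277 E=1024/1991] → run E
t=8: vr[A=2048/2501 B=1024/655 C=2048/3121 D=1024/1277 E=2048/1991] → run C
t=9: vr[A=2048/2501 B=1024/655 C=3072/3121 D=1024/1277 E=2048/1991] → run D
t=10: vr[A=2048/2501 B=1024/655 C=3072/3121 D=2048/1277 E=2048/1991] → run A
t=11: vr[A=3072/2501 B=1024/655 C=3072/3121 D=2048/1277 E=2048/1991] → run C
t=12: vr[A=3072/2501 B=1024/655 C=4096/3121 D=2048/1277 E=2048/1991] → run E
t=13: vr[A=3072/2501 B=1024/655 C=4096/3121 D=2048/1277 E=3072/1991] → run A
t=14: vr[A=4096/2501 B=1024/655 C=4096/3121 D=2048/1277 E=3072/1991] → run C
t=15: vr[A=4096/2501 B=1024/655 C=5120/3121 D=2048/1277 E=3072/1991] → run E
t=16: vr[A=4096/2501 B=1024/655 C=5120/3121 D=2048/1277 E=4096/1991] → run B
t=17: vr[A=4096/2501 B=2048/655 C=5120/3121 D=2048/1277 E=4096/1991] → run D
t=18: vr[A=4096/2501 B=2048/655 C=5120/3121 D=3072/1277 E=4096/1991] → run A
t=19: vr[A=5120/2501 B=2048/655 C=5120/3121 D=3072/1277 E=4096/1991] → run C
t=20: vr[A=5120/2501 B=2048/655 C=6144/3121 D=3072/1277 E=4096/1991] → run C
t=21: vr[A=5120/2501 B=2048/655 D=3072/1277 E=4096/1991] → run A
t=22: vr[A=6144/2501 B=2048/655 D=3072/1277 E=4096/1991] → run E
t=23: vr[A=6144/2501 B=2048/655 D=3072/1277] → run D
t=24: vr[A=6144/2501 B=2048/655 D=4096/1277] → run A
t=25: vr[B=2048/655 D=4096/1277] → run B
t=26: vr[B=3072/655 D=4096/1277] → run D
t=27: vr[B=3072/655 D=5120/1277] → run D
t=28: vr[B=3072/655 D=6144/1277] → run B
t=29: vr[B=4096/655 D=6144/1277] → run D
t=30: vr[B=4096/655 D=7168/1277] → run D
t=31: vr[B=4096/655] → run B
t=32: vr[B=1024/131] → run B
t=33: (idle)
t=34: (idle)
t=35: (idle)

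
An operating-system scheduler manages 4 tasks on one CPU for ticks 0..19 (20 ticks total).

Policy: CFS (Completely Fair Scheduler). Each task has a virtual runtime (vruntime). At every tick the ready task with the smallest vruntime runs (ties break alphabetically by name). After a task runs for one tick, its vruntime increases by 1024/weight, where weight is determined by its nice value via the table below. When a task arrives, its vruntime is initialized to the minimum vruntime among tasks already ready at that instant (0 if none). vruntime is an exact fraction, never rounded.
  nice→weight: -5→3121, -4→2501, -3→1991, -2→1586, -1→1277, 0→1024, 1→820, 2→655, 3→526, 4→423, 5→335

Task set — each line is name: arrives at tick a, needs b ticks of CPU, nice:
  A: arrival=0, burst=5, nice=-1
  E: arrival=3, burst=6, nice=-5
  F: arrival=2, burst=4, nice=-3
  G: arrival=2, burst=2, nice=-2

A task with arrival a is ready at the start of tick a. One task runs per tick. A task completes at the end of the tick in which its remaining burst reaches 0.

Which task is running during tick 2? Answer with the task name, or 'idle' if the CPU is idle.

running at tick 2 = A

t=0: vr[A=0] → run A
t=1: vr[A=1024/1277] → run A
t=2: vr[A=2048/1277 F=2048/1277 G=2048/1277] → run A
t=3: vr[A=3072/1277 E=2048/1277 F=2048/1277 G=2048/1277] → run E
t=4: vr[A=3072/1277 E=7699456/3985517 F=2048/1277 G=2048/1277] → run F
t=5: vr[A=3072/1277 E=7699456/3985517 F=5385216/2542507 G=2048/1277] → run G
t=6: vr[A=3072/1277 E=7699456/3985517 F=5385216/2542507 G=2277888/1012661] → run E
t=7: vr[A=3072/1277 E=9007104/3985517 F=5385216/2542507 G=2277888/1012661] → run F
t=8: vr[A=3072/1277 E=9007104/3985517 F=6692864/2542507 G=2277888/1012661] → run G
t=9: vr[A=3072/1277 E=9007104/3985517 F=6692864/2542507] → run E
t=10: vr[A=3072/1277 E=10314752/3985517 F=6692864/2542507] → run A
t=11: vr[A=4096/1277 E=10314752/3985517 F=6692864/2542507] → run E
t=12: vr[A=4096/1277 E=11622400/3985517 F=6692864/2542507] → run F
t=13: vr[A=4096/1277 E=11622400/3985517 F=8000512/2542507] → run E
t=14: vr[A=4096/1277 E=12930048/3985517 F=8000512/2542507] → run F
t=15: vr[A=4096/1277 E=12930048/3985517] → run A
t=16: vr[E=12930048/3985517] → run E
t=17: (idle)
t=18: (idle)
t=19: (idle)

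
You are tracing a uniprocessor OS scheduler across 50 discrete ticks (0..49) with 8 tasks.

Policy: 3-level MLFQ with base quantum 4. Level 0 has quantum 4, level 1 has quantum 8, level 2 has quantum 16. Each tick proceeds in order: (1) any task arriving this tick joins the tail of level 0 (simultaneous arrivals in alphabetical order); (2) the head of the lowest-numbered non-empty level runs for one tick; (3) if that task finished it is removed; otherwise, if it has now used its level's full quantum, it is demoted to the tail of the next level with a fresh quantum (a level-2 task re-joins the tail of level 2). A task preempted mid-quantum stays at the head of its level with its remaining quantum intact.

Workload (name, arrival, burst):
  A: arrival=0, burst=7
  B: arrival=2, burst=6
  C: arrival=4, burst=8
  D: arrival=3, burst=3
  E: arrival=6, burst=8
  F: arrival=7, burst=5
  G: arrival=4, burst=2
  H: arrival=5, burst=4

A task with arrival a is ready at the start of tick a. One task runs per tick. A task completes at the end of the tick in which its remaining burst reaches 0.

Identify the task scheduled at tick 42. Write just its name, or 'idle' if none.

t=0: L0/L1/L2 = A/-/- → run A
t=1: L0/L1/L2 = A/-/- → run A
t=2: L0/L1/L2 = AB/-/- → run A
t=3: L0/L1/L2 = ABD/-/- → run A
t=4: L0/L1/L2 = BDCG/A/- → run B
t=5: L0/L1/L2 = BDCGH/A/- → run B
t=6: L0/L1/L2 = BDCGHE/A/- → run B
t=7: L0/L1/L2 = BDCGHEF/A/- → run B
t=8: L0/L1/L2 = DCGHEF/AB/- → run D
t=9: L0/L1/L2 = DCGHEF/AB/- → run D
t=10: L0/L1/L2 = DCGHEF/AB/- → run D
t=11: L0/L1/L2 = CGHEF/AB/- → run C
t=12: L0/L1/L2 = CGHEF/AB/- → run C
t=13: L0/L1/L2 = CGHEF/AB/- → run C
t=14: L0/L1/L2 = CGHEF/AB/- → run C
t=15: L0/L1/L2 = GHEF/ABC/- → run G
t=16: L0/L1/L2 = GHEF/ABC/- → run G
t=17: L0/L1/L2 = HEF/ABC/- → run H
t=18: L0/L1/L2 = HEF/ABC/- → run H
t=19: L0/L1/L2 = HEF/ABC/- → run H
t=20: L0/L1/L2 = HEF/ABC/- → run H
t=21: L0/L1/L2 = EF/ABC/- → run E
t=22: L0/L1/L2 = EF/ABC/- → run E
t=23: L0/L1/L2 = EF/ABC/- → run E
t=24: L0/L1/L2 = EF/ABC/- → run E
t=25: L0/L1/L2 = F/ABCE/- → run F
t=26: L0/L1/L2 = F/ABCE/- → run F
t=27: L0/L1/L2 = F/ABCE/- → run F
t=28: L0/L1/L2 = F/ABCE/- → run F
t=29: L0/L1/L2 = -/ABCEF/- → run A
t=30: L0/L1/L2 = -/ABCEF/- → run A
t=31: L0/L1/L2 = -/ABCEF/- → run A
t=32: L0/L1/L2 = -/BCEF/- → run B
t=33: L0/L1/L2 = -/BCEF/- → run B
t=34: L0/L1/L2 = -/CEF/- → run C
t=35: L0/L1/L2 = -/CEF/- → run C
t=36: L0/L1/L2 = -/CEF/- → run C
t=37: L0/L1/L2 = -/CEF/- → run C
t=38: L0/L1/L2 = -/EF/- → run E
t=39: L0/L1/L2 = -/EF/- → run E
t=40: L0/L1/L2 = -/EF/- → run E
t=41: L0/L1/L2 = -/EF/- → run E
t=42: L0/L1/L2 = -/F/- → run F
t=43: (idle)
t=44: (idle)
t=45: (idle)
t=46: (idle)
t=47: (idle)
t=48: (idle)
t=49: (idle)

running at tick 42 = F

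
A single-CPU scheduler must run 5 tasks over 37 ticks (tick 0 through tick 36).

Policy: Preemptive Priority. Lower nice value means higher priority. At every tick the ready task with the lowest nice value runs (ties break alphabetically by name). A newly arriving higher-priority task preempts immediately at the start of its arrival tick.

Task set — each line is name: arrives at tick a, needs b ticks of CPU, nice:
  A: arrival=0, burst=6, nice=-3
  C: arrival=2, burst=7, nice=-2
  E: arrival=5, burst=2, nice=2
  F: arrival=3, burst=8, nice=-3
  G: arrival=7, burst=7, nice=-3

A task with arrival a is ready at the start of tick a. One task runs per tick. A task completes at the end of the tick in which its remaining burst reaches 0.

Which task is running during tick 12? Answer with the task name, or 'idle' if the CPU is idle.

running at tick 12 = F

t=0: ready={A} → run A
t=1: ready={A} → run A
t=2: ready={A,C} → run A
t=3: ready={A,C,F} → run A
t=4: ready={A,C,F} → run A
t=5: ready={A,C,E,F} → run A
t=6: ready={C,E,F} → run F
t=7: ready={C,E,F,G} → run F
t=8: ready={C,E,F,G} → run F
t=9: ready={C,E,F,G} → run F
t=10: ready={C,E,F,G} → run F
t=11: ready={C,E,F,G} → run F
t=12: ready={C,E,F,G} → run F
t=13: ready={C,E,F,G} → run F
t=14: ready={C,E,G} → run G
t=15: ready={C,E,G} → run G
t=16: ready={C,E,G} → run G
t=17: ready={C,E,G} → run G
t=18: ready={C,E,G} → run G
t=19: ready={C,E,G} → run G
t=20: ready={C,E,G} → run G
t=21: ready={C,E} → run C
t=22: ready={C,E} → run C
t=23: ready={C,E} → run C
t=24: ready={C,E} → run C
t=25: ready={C,E} → run C
t=26: ready={C,E} → run C
t=27: ready={C,E} → run C
t=28: ready={E} → run E
t=29: ready={E} → run E
t=30: (idle)
t=31: (idle)
t=32: (idle)
t=33: (idle)
t=34: (idle)
t=35: (idle)
t=36: (idle)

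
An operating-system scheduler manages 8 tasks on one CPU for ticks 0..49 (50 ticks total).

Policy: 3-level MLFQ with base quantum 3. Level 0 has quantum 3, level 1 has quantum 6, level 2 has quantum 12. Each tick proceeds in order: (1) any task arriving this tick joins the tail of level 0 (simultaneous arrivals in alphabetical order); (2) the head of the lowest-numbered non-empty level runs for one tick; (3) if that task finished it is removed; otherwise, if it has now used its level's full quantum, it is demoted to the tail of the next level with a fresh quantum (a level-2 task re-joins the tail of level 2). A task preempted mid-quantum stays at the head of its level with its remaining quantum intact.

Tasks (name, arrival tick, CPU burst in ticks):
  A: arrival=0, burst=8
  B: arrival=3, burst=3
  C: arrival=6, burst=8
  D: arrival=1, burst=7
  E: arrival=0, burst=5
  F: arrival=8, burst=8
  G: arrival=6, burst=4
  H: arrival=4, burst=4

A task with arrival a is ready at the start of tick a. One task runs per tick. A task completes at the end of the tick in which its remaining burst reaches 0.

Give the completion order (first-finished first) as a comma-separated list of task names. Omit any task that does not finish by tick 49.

t=0: L0/L1/L2 = AE/-/- → run A
t=1: L0/L1/L2 = AED/-/- → run A
t=2: L0/L1/L2 = AED/-/- → run A
t=3: L0/L1/L2 = EDB/A/- → run E
t=4: L0/L1/L2 = EDBH/A/- → run E
t=5: L0/L1/L2 = EDBH/A/- → run E
t=6: L0/L1/L2 = DBHCG/AE/- → run D
t=7: L0/L1/L2 = DBHCG/AE/- → run D
t=8: L0/L1/L2 = DBHCGF/AE/- → run D
t=9: L0/L1/L2 = BHCGF/AED/- → run B
t=10: L0/L1/L2 = BHCGF/AED/- → run B
t=11: L0/L1/L2 = BHCGF/AED/- → run B
t=12: L0/L1/L2 = HCGF/AED/- → run H
t=13: L0/L1/L2 = HCGF/AED/- → run H
t=14: L0/L1/L2 = HCGF/AED/- → run H
t=15: L0/L1/L2 = CGF/AEDH/- → run C
t=16: L0/L1/L2 = CGF/AEDH/- → run C
t=17: L0/L1/L2 = CGF/AEDH/- → run C
t=18: L0/L1/L2 = GF/AEDHC/- → run G
t=19: L0/L1/L2 = GF/AEDHC/- → run G
t=20: L0/L1/L2 = GF/AEDHC/- → run G
t=21: L0/L1/L2 = F/AEDHCG/- → run F
t=22: L0/L1/L2 = F/AEDHCG/- → run F
t=23: L0/L1/L2 = F/AEDHCG/- → run F
t=24: L0/L1/L2 = -/AEDHCGF/- → run A
t=25: L0/L1/L2 = -/AEDHCGF/- → run A
t=26: L0/L1/L2 = -/AEDHCGF/- → run A
t=27: L0/L1/L2 = -/AEDHCGF/- → run A
t=28: L0/L1/L2 = -/AEDHCGF/- → run A
t=29: L0/L1/L2 = -/EDHCGF/- → run E
t=30: L0/L1/L2 = -/EDHCGF/- → run E
t=31: L0/L1/L2 = -/DHCGF/- → run D
t=32: L0/L1/L2 = -/DHCGF/- → run D
t=33: L0/L1/L2 = -/DHCGF/- → run D
t=34: L0/L1/L2 = -/DHCGF/- → run D
t=35: L0/L1/L2 = -/HCGF/- → run H
t=36: L0/L1/L2 = -/CGF/- → run C
t=37: L0/L1/L2 = -/CGF/- → run C
t=38: L0/L1/L2 = -/CGF/- → run C
t=39: L0/L1/L2 = -/CGF/- → run C
t=40: L0/L1/L2 = -/CGF/- → run C
t=41: L0/L1/L2 = -/GF/- → run G
t=42: L0/L1/L2 = -/F/- → run F
t=43: L0/L1/L2 = -/F/- → run F
t=44: L0/L1/L2 = -/F/- → run F
t=45: L0/L1/L2 = -/F/- → run F
t=46: L0/L1/L2 = -/F/- → run F
t=47: (idle)
t=48: (idle)
t=49: (idle)

completion order = B, A, E, D, H, C, G, F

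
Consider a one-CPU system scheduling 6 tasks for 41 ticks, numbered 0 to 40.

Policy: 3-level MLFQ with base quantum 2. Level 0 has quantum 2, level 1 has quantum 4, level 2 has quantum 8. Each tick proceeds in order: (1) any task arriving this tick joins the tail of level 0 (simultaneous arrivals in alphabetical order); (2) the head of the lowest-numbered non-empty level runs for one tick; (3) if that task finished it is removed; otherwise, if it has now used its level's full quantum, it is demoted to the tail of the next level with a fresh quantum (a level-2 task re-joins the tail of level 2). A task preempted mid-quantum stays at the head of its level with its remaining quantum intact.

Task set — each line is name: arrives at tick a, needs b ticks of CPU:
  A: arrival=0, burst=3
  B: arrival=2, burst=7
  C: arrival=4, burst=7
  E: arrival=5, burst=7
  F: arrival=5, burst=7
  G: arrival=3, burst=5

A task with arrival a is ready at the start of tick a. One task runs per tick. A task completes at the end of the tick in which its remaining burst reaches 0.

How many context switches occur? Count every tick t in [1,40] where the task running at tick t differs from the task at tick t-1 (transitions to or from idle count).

t=0: L0/L1/L2 = A/-/- → run A
t=1: L0/L1/L2 = A/-/- → run A
t=2: L0/L1/L2 = B/A/- → run B
t=3: L0/L1/L2 = BG/A/- → run B
t=4: L0/L1/L2 = GC/AB/- → run G
t=5: L0/L1/L2 = GCEF/AB/- → run G
t=6: L0/L1/L2 = CEF/ABG/- → run C
t=7: L0/L1/L2 = CEF/ABG/- → run C
t=8: L0/L1/L2 = EF/ABGC/- → run E
t=9: L0/L1/L2 = EF/ABGC/- → run E
t=10: L0/L1/L2 = F/ABGCE/- → run F
t=11: L0/L1/L2 = F/ABGCE/- → run F
t=12: L0/L1/L2 = -/ABGCEF/- → run A
t=13: L0/L1/L2 = -/BGCEF/- → run B
t=14: L0/L1/L2 = -/BGCEF/- → run B
t=15: L0/L1/L2 = -/BGCEF/- → run B
t=16: L0/L1/L2 = -/BGCEF/- → run B
t=17: L0/L1/L2 = -/GCEF/B → run G
t=18: L0/L1/L2 = -/GCEF/B → run G
t=19: L0/L1/L2 = -/GCEF/B → run G
t=20: L0/L1/L2 = -/CEF/B → run C
t=21: L0/L1/L2 = -/CEF/B → run C
t=22: L0/L1/L2 = -/CEF/B → run C
t=23: L0/L1/L2 = -/CEF/B → run C
t=24: L0/L1/L2 = -/EF/BC → run E
t=25: L0/L1/L2 = -/EF/BC → run E
t=26: L0/L1/L2 = -/EF/BC → run E
t=27: L0/L1/L2 = -/EF/BC → run E
t=28: L0/L1/L2 = -/F/BCE → run F
t=29: L0/L1/L2 = -/F/BCE → run F
t=30: L0/L1/L2 = -/F/BCE → run F
t=31: L0/L1/L2 = -/F/BCE → run F
t=32: L0/L1/L2 = -/-/BCEF → run B
t=33: L0/L1/L2 = -/-/CEF → run C
t=34: L0/L1/L2 = -/-/EF → run E
t=35: L0/L1/L2 = -/-/F → run F
t=36: (idle)
t=37: (idle)
t=38: (idle)
t=39: (idle)
t=40: (idle)

context switches = 16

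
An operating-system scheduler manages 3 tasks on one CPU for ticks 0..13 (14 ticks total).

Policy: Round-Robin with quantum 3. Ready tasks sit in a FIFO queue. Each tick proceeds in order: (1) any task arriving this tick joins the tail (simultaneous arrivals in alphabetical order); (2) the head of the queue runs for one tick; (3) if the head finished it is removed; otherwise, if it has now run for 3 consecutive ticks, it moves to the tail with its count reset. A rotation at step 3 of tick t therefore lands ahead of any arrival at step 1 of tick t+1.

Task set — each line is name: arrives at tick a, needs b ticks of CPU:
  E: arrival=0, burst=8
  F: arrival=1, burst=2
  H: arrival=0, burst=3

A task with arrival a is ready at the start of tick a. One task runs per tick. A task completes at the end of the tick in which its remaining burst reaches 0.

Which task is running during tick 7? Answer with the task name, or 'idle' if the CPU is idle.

running at tick 7 = F

t=0: queue=[E,H] q_used=0 → run E
t=1: queue=[E,H,F] q_used=1 → run E
t=2: queue=[E,H,F] q_used=2 → run E
t=3: queue=[H,F,E] q_used=0 → run H
t=4: queue=[H,F,E] q_used=1 → run H
t=5: queue=[H,F,E] q_used=2 → run H
t=6: queue=[F,E] q_used=0 → run F
t=7: queue=[F,E] q_used=1 → run F
t=8: queue=[E] q_used=0 → run E
t=9: queue=[E] q_used=1 → run E
t=10: queue=[E] q_used=2 → run E
t=11: queue=[E] q_used=0 → run E
t=12: queue=[E] q_used=1 → run E
t=13: (idle)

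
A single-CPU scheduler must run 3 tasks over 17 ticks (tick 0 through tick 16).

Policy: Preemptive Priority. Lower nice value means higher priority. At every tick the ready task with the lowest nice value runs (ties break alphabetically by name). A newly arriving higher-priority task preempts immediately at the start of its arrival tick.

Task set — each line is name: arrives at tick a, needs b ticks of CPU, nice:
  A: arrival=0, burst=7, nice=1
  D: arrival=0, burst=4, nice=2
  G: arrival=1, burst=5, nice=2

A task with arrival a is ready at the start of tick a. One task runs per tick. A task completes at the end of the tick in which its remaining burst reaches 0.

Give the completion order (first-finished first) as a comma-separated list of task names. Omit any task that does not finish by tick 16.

completion order = A, D, G

t=0: ready={A,D} → run A
t=1: ready={A,D,G} → run A
t=2: ready={A,D,G} → run A
t=3: ready={A,D,G} → run A
t=4: ready={A,D,G} → run A
t=5: ready={A,D,G} → run A
t=6: ready={A,D,G} → run A
t=7: ready={D,G} → run D
t=8: ready={D,G} → run D
t=9: ready={D,G} → run D
t=10: ready={D,G} → run D
t=11: ready={G} → run G
t=12: ready={G} → run G
t=13: ready={G} → run G
t=14: ready={G} → run G
t=15: ready={G} → run G
t=16: (idle)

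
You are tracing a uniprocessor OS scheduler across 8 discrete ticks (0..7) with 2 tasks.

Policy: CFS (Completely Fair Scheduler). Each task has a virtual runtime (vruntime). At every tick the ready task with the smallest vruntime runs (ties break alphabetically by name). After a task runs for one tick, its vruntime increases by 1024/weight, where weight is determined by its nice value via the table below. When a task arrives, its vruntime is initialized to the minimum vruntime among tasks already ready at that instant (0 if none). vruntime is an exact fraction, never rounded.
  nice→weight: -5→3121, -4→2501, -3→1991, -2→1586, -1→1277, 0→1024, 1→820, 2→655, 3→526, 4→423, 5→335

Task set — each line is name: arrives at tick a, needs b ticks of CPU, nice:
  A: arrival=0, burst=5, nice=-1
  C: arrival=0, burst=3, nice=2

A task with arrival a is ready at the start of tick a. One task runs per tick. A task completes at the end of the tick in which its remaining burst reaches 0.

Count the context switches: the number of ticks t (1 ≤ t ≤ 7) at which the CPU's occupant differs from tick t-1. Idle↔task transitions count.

t=0: vr[A=0 C=0] → run A
t=1: vr[A=1024/1277 C=0] → run C
t=2: vr[A=1024/1277 C=1024/655] → run A
t=3: vr[A=2048/1277 C=1024/655] → run C
t=4: vr[A=2048/1277 C=2048/655] → run A
t=5: vr[A=3072/1277 C=2048/655] → run A
t=6: vr[A=4096/1277 C=2048/655] → run C
t=7: vr[A=4096/1277] → run A

context switches = 6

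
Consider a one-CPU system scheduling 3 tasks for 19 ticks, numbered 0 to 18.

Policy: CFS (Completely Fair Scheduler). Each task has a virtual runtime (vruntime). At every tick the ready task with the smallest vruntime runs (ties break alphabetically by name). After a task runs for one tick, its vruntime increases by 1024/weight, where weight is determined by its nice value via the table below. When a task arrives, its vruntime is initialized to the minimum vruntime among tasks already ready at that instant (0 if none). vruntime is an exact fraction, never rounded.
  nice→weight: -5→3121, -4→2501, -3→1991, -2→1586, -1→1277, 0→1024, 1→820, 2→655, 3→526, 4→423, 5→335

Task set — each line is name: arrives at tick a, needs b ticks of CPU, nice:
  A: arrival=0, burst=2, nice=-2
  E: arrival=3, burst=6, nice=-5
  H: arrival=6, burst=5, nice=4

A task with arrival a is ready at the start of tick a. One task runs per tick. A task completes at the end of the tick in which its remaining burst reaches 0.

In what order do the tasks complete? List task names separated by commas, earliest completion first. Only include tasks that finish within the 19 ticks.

completion order = A, E, H

t=0: vr[A=0] → run A
t=1: vr[A=512/793] → run A
t=2: (idle)
t=3: vr[E=0] → run E
t=4: vr[E=1024/3121] → run E
t=5: vr[E=2048/3121] → run E
t=6: vr[E=3072/3121 H=3072/3121] → run E
t=7: vr[E=4096/3121 H=3072/3121] → run H
t=8: vr[E=4096/3121 H=4495360/1320183] → run E
t=9: vr[E=5120/3121 H=4495360/1320183] → run E
t=10: vr[H=4495360/1320183] → run H
t=11: vr[H=7691264/1320183] → run H
t=12: vr[H=3629056/440061] → run H
t=13: vr[H=14083072/1320183] → run H
t=14: (idle)
t=15: (idle)
t=16: (idle)
t=17: (idle)
t=18: (idle)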